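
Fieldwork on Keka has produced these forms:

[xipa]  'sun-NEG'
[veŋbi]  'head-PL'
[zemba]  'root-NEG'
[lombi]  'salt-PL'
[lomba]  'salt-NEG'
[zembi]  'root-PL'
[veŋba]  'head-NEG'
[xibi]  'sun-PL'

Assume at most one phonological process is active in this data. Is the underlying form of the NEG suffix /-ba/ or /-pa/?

The NEG morpheme has two allomorphs, [-ba] and [-pa].
By contrast the PL suffix keeps its initial [b] throughout — that segment must be underlying.
So the underlying form is /-pa/, and voiceless stops become voiced after a nasal.

/-pa/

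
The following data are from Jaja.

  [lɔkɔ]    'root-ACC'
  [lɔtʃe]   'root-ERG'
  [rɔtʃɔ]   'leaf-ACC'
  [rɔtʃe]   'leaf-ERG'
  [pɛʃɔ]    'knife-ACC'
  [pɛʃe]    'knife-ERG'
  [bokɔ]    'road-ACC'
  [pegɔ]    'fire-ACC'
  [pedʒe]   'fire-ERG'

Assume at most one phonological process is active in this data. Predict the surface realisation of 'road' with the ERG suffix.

[botʃe]

'root' shows [k] ~ [tʃ] at the end of the stem ([lɔkɔ] vs [lɔtʃe]).
But 'leaf' keeps [tʃ] in both environments ([rɔtʃɔ], [rɔtʃe]), so there is no rule changing /tʃ/ to [k] before the ACC suffix.
So /k/ is underlying, and a rule of palatalization before a front vowel — /k/ and /g/ become palato-alveolar [tʃ] and [dʒ] before a front vowel — gives [tʃ].
From [bokɔ] the stem 'road' is /bok/; before a front vowel this yields [botʃe].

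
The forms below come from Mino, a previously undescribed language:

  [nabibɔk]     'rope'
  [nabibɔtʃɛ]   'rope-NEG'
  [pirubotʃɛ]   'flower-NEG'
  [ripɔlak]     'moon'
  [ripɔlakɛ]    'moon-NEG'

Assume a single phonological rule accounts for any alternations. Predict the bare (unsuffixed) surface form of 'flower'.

'rope' shows [k] ~ [tʃ] at the end of the stem ([nabibɔk] vs [nabibɔtʃɛ]).
But 'moon' keeps [k] in both environments ([ripɔlak], [ripɔlakɛ]), so there is no rule changing /k/ to [tʃ] before the NEG suffix.
The alternation reflects depalatalization: palato-alveolar /tʃ/ becomes [k] when no front vowel follows. /tʃ/ is underlying.
The one attested form of 'flower', [pirubotʃɛ], shows underlying /pirubotʃ/. Applying the same rule when no front vowel follows gives [pirubok].

[pirubok]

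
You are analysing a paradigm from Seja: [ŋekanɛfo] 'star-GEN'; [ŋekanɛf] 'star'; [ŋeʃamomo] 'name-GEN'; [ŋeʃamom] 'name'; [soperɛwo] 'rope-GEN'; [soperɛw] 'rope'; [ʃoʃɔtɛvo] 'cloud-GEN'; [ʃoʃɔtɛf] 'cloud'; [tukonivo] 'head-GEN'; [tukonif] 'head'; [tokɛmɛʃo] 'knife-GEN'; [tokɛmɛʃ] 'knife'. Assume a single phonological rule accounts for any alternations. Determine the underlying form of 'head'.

/tukoniv/

The stem for 'head' ends in [v] in [tukonivo] but [f] in [tukonif].
If /f/ were underlying and a rule turned it into [v] before the GEN suffix, 'star' would also alternate; but it has [f] in both [ŋekanɛfo] and [ŋekanɛf].
So /v/ is underlying, and a rule of word-final obstruent devoicing — voiced obstruents become voiceless word-finally — gives [f].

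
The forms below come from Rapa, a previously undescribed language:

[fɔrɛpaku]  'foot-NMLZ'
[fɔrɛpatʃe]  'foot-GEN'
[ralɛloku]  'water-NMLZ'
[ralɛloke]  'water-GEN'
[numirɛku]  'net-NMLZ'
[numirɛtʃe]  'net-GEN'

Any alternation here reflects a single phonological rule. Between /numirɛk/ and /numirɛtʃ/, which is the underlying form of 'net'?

'net' shows [k] ~ [tʃ] at the end of the stem ([numirɛku] vs [numirɛtʃe]).
Compare 'water', with invariant [k] in [ralɛloku] and [ralɛloke]: an analysis with underlying /k/ and a rule producing [tʃ] before the GEN suffix would wrongly predict alternation here too.
The underlying segment must be /tʃ/; palato-alveolar /tʃ/ becomes [k] when no front vowel follows, yielding [k] there.

/numirɛtʃ/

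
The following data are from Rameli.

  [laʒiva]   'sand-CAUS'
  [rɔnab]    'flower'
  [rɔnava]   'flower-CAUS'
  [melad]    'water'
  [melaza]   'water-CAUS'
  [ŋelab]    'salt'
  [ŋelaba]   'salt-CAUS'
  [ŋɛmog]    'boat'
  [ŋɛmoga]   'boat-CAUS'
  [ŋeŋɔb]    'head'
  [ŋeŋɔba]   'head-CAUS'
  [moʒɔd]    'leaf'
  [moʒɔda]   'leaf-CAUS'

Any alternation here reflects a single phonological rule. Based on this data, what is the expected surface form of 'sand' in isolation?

[laʒib]

In [rɔnab] and [rɔnava] the final segment of 'flower' alternates: [b] ~ [v].
The stem 'head' ([ŋeŋɔb], [ŋeŋɔba]) shows [b] unchanged in both environments, so [b] cannot be basic with [v] derived before the CAUS suffix.
Therefore /v/ is basic and [b] is derived by word-final hardening (voiced fricatives become stops word-finally).
From [laʒiva] the stem 'sand' is /laʒiv/; word-finally this yields [laʒib].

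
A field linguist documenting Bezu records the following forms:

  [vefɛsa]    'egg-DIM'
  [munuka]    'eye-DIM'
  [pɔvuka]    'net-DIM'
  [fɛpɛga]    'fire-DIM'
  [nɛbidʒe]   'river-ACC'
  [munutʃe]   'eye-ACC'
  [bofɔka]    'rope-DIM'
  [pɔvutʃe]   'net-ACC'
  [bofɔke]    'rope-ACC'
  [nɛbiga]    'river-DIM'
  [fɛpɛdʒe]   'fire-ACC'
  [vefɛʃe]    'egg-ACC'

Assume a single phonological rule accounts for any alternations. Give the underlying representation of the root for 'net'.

The root 'net' surfaces as [pɔvuka] and [pɔvutʃe], with a stem-final [k] ~ [tʃ] alternation.
The stem 'rope' ([bofɔka], [bofɔke]) shows [k] unchanged in both environments, so [k] cannot be basic with [tʃ] derived before the ACC suffix.
Therefore /tʃ/ is basic and [k] is derived by depalatalization (palato-alveolar /tʃ/, /dʒ/ and /ʃ/ become [k], [g] and [s] when no front vowel follows).
Hence 'net' is /pɔvutʃ/ underlyingly.

/pɔvutʃ/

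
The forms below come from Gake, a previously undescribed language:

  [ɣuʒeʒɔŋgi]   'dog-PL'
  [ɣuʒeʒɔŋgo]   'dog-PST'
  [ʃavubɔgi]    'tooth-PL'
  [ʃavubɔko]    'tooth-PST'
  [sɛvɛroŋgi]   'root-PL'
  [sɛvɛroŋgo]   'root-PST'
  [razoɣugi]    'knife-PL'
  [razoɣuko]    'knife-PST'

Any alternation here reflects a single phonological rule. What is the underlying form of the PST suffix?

/-ko/

The PST suffix surfaces as [-go] and [-ko], depending on the final segment of the stem.
By contrast the PL suffix keeps its initial [g] throughout — that segment must be underlying.
So the underlying form is /-ko/, and voiceless stops become voiced after a nasal.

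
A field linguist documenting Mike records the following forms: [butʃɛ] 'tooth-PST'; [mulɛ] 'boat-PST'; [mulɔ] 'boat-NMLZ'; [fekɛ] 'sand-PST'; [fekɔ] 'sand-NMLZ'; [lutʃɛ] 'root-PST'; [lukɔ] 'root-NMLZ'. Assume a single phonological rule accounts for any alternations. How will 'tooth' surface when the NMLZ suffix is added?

[bukɔ]

In [lutʃɛ] and [lukɔ] the final segment of 'root' alternates: [tʃ] ~ [k].
But 'sand' keeps [k] in both environments ([fekɛ], [fekɔ]), so there is no rule changing /k/ to [tʃ] before the PST suffix.
The alternation reflects depalatalization: palato-alveolar /tʃ/ becomes [k] when no front vowel follows. /tʃ/ is underlying.
The one attested form of 'tooth', [butʃɛ], shows underlying /butʃ/. Applying the same rule when no front vowel follows gives [bukɔ].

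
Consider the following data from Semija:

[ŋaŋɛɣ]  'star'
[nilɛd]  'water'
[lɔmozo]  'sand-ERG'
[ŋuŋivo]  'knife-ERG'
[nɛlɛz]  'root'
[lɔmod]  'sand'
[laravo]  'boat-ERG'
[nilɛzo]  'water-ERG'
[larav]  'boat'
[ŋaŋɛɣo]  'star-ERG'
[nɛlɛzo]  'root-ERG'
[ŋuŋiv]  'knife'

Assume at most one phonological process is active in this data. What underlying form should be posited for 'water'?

In [nilɛzo] and [nilɛd] the final segment of 'water' alternates: [z] ~ [d].
Compare 'root', with invariant [z] in [nɛlɛzo] and [nɛlɛz]: an analysis with underlying /z/ and a rule producing [d] in isolation would wrongly predict alternation here too.
The alternation reflects intervocalic spirantization: voiced stops become fricatives between vowels. /d/ is underlying.
The underlying form of 'water' is therefore /nilɛd/.

/nilɛd/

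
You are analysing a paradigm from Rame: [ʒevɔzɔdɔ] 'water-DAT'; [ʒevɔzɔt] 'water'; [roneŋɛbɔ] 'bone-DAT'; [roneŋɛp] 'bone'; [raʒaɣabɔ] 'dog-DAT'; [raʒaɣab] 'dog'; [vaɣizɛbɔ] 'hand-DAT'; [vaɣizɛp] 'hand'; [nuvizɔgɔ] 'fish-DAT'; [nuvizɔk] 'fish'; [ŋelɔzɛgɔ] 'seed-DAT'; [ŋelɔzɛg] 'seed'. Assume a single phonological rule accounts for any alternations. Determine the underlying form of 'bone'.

In [roneŋɛbɔ] and [roneŋɛp] the final segment of 'bone' alternates: [b] ~ [p].
But 'dog' keeps [b] in both environments ([raʒaɣabɔ], [raʒaɣab]), so there is no rule changing /b/ to [p] in isolation.
Therefore /p/ is basic and [b] is derived by intervocalic voicing (voiceless stops become voiced between vowels).
So 'bone' = /roneŋɛp/.

/roneŋɛp/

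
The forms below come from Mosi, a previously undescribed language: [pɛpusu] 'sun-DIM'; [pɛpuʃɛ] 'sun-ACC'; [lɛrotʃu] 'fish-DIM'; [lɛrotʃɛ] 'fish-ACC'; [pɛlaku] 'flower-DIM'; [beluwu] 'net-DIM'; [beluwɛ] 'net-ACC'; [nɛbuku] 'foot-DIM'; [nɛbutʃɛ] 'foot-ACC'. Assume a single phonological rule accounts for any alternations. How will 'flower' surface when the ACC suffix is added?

In [nɛbuku] and [nɛbutʃɛ] the final segment of 'foot' alternates: [k] ~ [tʃ].
If /tʃ/ were underlying and a rule turned it into [k] before the DIM suffix, 'fish' would also alternate; but it has [tʃ] in both [lɛrotʃu] and [lɛrotʃɛ].
Therefore /k/ is basic and [tʃ] is derived by palatalization before a front vowel (/k/ and /s/ become palato-alveolar [tʃ] and [ʃ] before a front vowel).
From [pɛlaku] the stem 'flower' is /pɛlak/; before a front vowel this yields [pɛlatʃɛ].

[pɛlatʃɛ]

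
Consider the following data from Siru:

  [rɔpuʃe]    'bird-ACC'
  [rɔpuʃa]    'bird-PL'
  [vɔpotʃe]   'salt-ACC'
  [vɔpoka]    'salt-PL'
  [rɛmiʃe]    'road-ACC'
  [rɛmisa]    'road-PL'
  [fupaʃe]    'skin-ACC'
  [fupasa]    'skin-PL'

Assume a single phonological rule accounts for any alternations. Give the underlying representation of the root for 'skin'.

In [fupaʃe] and [fupasa] the final segment of 'skin' alternates: [ʃ] ~ [s].
The stem 'bird' ([rɔpuʃe], [rɔpuʃa]) shows [ʃ] unchanged in both environments, so [ʃ] cannot be basic with [s] derived before the PL suffix.
Therefore /s/ is basic and [ʃ] is derived by palatalization before a front vowel (/k/ and /s/ become palato-alveolar [tʃ] and [ʃ] before a front vowel).

/fupas/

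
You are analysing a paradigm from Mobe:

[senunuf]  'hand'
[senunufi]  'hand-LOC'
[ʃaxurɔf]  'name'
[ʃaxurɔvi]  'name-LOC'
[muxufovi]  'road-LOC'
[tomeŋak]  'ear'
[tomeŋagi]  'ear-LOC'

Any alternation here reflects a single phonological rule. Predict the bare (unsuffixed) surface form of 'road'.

[muxufof]

The stem for 'name' ends in [f] in [ʃaxurɔf] but [v] in [ʃaxurɔvi].
Compare 'hand', with invariant [f] in [senunuf] and [senunufi]: an analysis with underlying /f/ and a rule producing [v] before the LOC suffix would wrongly predict alternation here too.
The alternation reflects word-final obstruent devoicing: voiced obstruents become voiceless word-finally. /v/ is underlying.
From [muxufovi] the stem 'road' is /muxufov/; word-finally this yields [muxufof].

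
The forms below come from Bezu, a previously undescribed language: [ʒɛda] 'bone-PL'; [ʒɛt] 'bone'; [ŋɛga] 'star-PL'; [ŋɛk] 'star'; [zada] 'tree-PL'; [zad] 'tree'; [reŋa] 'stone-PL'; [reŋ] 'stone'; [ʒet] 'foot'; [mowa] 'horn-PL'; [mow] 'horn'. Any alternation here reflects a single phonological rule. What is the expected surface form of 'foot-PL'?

In [ʒɛda] and [ʒɛt] the final segment of 'bone' alternates: [d] ~ [t].
If /d/ were underlying and a rule turned it into [t] in isolation, 'tree' would also alternate; but it has [d] in both [zada] and [zad].
The underlying segment must be /t/; voiceless stops become voiced between vowels, yielding [d] there.
The one attested form of 'foot', [ʒet], shows underlying /ʒet/. Applying the same rule between vowels gives [ʒeda].

[ʒeda]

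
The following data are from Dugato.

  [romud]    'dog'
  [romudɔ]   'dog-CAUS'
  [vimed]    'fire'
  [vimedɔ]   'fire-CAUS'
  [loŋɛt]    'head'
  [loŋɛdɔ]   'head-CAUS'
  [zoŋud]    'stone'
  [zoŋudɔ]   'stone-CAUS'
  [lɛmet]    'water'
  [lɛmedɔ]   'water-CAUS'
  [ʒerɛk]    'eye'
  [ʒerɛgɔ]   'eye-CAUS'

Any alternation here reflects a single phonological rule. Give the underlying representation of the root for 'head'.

/loŋɛt/

'head' shows [t] ~ [d] at the end of the stem ([loŋɛt] vs [loŋɛdɔ]).
The stem 'dog' ([romud], [romudɔ]) shows [d] unchanged in both environments, so [d] cannot be basic with [t] derived in isolation.
So /t/ is underlying, and a rule of intervocalic voicing — voiceless stops become voiced between vowels — gives [d].
The underlying form of 'head' is therefore /loŋɛt/.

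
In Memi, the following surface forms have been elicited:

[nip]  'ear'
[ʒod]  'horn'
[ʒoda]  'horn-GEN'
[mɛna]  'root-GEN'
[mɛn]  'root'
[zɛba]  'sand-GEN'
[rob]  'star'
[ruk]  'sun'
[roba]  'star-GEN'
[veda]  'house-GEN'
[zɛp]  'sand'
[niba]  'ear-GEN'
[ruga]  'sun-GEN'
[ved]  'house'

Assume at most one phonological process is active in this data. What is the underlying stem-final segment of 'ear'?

'ear' shows [b] ~ [p] at the end of the stem ([niba] vs [nip]).
Compare 'star', with invariant [b] in [roba] and [rob]: an analysis with underlying /b/ and a rule producing [p] in isolation would wrongly predict alternation here too.
So /p/ is underlying, and a rule of intervocalic voicing — voiceless stops become voiced between vowels — gives [b].

/p/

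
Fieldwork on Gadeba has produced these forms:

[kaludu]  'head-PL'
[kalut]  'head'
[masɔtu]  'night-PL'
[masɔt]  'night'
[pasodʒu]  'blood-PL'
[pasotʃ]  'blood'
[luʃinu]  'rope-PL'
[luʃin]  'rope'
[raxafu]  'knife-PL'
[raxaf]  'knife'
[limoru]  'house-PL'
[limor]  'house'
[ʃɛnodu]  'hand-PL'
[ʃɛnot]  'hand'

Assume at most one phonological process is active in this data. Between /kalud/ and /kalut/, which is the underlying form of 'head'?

'head' shows [d] ~ [t] at the end of the stem ([kaludu] vs [kalut]).
But 'night' keeps [t] in both environments ([masɔtu], [masɔt]), so there is no rule changing /t/ to [d] before the PL suffix.
So /d/ is underlying, and a rule of word-final obstruent devoicing — voiced obstruents become voiceless word-finally — gives [t].

/kalud/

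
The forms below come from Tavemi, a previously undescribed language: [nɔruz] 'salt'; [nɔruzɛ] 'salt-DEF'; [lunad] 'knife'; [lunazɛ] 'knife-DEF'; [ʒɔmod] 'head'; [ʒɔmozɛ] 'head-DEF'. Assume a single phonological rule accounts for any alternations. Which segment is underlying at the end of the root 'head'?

'head' shows [d] ~ [z] at the end of the stem ([ʒɔmod] vs [ʒɔmozɛ]).
If /z/ were underlying and a rule turned it into [d] in isolation, 'salt' would also alternate; but it has [z] in both [nɔruz] and [nɔruzɛ].
So /d/ is underlying, and a rule of intervocalic spirantization — voiced stops become fricatives between vowels — gives [z].

/d/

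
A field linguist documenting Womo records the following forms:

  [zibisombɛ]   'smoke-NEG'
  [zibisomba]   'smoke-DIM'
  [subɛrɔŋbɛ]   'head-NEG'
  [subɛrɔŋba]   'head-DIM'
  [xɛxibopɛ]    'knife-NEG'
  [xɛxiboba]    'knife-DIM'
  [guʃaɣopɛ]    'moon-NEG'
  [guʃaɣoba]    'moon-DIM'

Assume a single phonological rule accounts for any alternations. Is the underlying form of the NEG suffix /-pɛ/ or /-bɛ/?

The NEG suffix surfaces as [-bɛ] and [-pɛ], depending on the final segment of the stem.
By contrast the DIM suffix keeps its initial [b] throughout — that segment must be underlying.
The NEG suffix is therefore /-pɛ/ underlyingly, with post-nasal voicing: voiceless stops become voiced after a nasal.

/-pɛ/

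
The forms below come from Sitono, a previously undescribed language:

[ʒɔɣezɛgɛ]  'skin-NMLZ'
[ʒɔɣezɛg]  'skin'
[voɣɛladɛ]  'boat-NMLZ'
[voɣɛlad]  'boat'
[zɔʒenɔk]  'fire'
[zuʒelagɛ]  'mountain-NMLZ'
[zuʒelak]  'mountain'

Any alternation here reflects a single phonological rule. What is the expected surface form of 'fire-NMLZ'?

[zɔʒenɔgɛ]

The stem for 'mountain' ends in [g] in [zuʒelagɛ] but [k] in [zuʒelak].
But 'skin' keeps [g] in both environments ([ʒɔɣezɛgɛ], [ʒɔɣezɛg]), so there is no rule changing /g/ to [k] in isolation.
The underlying segment must be /k/; voiceless stops become voiced between vowels, yielding [g] there.
From [zɔʒenɔk] the stem 'fire' is /zɔʒenɔk/; between vowels this yields [zɔʒenɔgɛ].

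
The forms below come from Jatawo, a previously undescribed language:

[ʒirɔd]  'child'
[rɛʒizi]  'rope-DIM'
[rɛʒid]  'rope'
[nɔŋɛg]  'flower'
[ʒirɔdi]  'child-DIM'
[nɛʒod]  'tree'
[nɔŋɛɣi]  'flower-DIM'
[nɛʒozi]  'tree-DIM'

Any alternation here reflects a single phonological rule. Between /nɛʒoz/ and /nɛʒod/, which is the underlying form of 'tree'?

In [nɛʒozi] and [nɛʒod] the final segment of 'tree' alternates: [z] ~ [d].
But 'child' keeps [d] in both environments ([ʒirɔdi], [ʒirɔd]), so there is no rule changing /d/ to [z] before the DIM suffix.
So /z/ is underlying, and a rule of word-final hardening — voiced fricatives become stops word-finally — gives [d].

/nɛʒoz/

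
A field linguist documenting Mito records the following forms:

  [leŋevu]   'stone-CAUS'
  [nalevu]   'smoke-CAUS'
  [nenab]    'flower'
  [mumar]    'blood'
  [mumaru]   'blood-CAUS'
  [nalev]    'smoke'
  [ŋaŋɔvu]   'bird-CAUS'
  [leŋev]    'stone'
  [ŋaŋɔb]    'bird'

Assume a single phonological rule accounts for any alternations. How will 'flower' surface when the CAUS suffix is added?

[nenavu]

In [ŋaŋɔvu] and [ŋaŋɔb] the final segment of 'bird' alternates: [v] ~ [b].
Compare 'stone', with invariant [v] in [leŋevu] and [leŋev]: an analysis with underlying /v/ and a rule producing [b] in isolation would wrongly predict alternation here too.
The alternation reflects intervocalic spirantization: voiced stops become fricatives between vowels. /b/ is underlying.
From [nenab] the stem 'flower' is /nenab/; between vowels this yields [nenavu].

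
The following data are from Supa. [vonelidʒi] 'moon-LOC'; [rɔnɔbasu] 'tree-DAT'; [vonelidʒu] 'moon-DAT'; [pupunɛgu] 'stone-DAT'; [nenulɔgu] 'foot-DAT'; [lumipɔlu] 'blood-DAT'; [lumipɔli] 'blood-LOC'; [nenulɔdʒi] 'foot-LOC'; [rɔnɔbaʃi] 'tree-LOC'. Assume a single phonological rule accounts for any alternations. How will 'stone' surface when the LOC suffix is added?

[pupunɛdʒi]

The stem for 'foot' ends in [dʒ] in [nenulɔdʒi] but [g] in [nenulɔgu].
The stem 'moon' ([vonelidʒi], [vonelidʒu]) shows [dʒ] unchanged in both environments, so [dʒ] cannot be basic with [g] derived before the DAT suffix.
So /g/ is underlying, and a rule of palatalization before a front vowel — /g/ and /s/ become palato-alveolar [dʒ] and [ʃ] before a front vowel — gives [dʒ].
The one attested form of 'stone', [pupunɛgu], shows underlying /pupunɛg/. Applying the same rule before a front vowel gives [pupunɛdʒi].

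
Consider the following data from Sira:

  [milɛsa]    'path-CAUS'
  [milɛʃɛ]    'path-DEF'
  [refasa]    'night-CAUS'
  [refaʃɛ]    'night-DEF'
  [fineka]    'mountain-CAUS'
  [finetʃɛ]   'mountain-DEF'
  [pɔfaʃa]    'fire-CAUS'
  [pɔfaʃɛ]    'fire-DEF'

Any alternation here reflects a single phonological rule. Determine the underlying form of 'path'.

/milɛs/

The root 'path' surfaces as [milɛsa] and [milɛʃɛ], with a stem-final [s] ~ [ʃ] alternation.
If /ʃ/ were underlying and a rule turned it into [s] before the CAUS suffix, 'fire' would also alternate; but it has [ʃ] in both [pɔfaʃa] and [pɔfaʃɛ].
So /s/ is underlying, and a rule of palatalization before a front vowel — /k/ and /s/ become palato-alveolar [tʃ] and [ʃ] before a front vowel — gives [ʃ].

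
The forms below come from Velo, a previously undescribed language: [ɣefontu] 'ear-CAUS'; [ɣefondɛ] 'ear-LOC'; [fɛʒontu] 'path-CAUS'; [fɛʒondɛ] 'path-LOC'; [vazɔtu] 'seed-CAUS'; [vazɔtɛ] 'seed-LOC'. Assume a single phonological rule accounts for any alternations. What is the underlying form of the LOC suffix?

/-dɛ/

The LOC suffix surfaces as [-dɛ] and [-tɛ], depending on the final segment of the stem.
By contrast the CAUS suffix keeps its initial [t] throughout — that segment must be underlying.
The LOC suffix is therefore /-dɛ/ underlyingly, with post-vocalic devoicing: voiced stops become voiceless after a vowel.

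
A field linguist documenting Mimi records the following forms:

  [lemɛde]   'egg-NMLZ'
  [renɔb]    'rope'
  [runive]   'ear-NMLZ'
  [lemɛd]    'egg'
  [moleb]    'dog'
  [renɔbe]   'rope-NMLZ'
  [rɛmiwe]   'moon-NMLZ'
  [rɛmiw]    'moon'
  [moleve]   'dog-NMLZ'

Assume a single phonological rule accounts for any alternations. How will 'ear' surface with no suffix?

'dog' shows [b] ~ [v] at the end of the stem ([moleb] vs [moleve]).
Compare 'rope', with invariant [b] in [renɔb] and [renɔbe]: an analysis with underlying /b/ and a rule producing [v] before the NMLZ suffix would wrongly predict alternation here too.
Therefore /v/ is basic and [b] is derived by word-final hardening (voiced fricatives become stops word-finally).
From [runive] the stem 'ear' is /runiv/; word-finally this yields [runib].

[runib]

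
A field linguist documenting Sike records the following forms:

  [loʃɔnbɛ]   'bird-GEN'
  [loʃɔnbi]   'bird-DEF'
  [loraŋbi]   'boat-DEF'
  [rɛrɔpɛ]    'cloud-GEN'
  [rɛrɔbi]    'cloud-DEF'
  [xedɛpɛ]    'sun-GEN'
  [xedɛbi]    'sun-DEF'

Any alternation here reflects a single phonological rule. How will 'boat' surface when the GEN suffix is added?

The GEN morpheme has two allomorphs, [-bɛ] and [-pɛ].
The DEF suffix, which begins with [b], is invariant after every stem; so [b] is not altered by any rule here.
The GEN suffix is therefore /-pɛ/ underlyingly, with post-nasal voicing: voiceless stops become voiced after a nasal.
After 'boat', which ends in a nasal, the suffix surfaces as [-bɛ], giving [loraŋbɛ].

[loraŋbɛ]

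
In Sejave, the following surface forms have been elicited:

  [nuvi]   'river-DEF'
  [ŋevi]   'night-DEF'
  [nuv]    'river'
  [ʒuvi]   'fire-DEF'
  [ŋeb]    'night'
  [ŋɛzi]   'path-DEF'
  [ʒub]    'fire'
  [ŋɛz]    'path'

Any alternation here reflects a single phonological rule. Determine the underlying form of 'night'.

/ŋeb/

The stem for 'night' ends in [v] in [ŋevi] but [b] in [ŋeb].
The stem 'river' ([nuvi], [nuv]) shows [v] unchanged in both environments, so [v] cannot be basic with [b] derived in isolation.
The alternation reflects intervocalic spirantization: voiced stops become fricatives between vowels. /b/ is underlying.
So 'night' = /ŋeb/.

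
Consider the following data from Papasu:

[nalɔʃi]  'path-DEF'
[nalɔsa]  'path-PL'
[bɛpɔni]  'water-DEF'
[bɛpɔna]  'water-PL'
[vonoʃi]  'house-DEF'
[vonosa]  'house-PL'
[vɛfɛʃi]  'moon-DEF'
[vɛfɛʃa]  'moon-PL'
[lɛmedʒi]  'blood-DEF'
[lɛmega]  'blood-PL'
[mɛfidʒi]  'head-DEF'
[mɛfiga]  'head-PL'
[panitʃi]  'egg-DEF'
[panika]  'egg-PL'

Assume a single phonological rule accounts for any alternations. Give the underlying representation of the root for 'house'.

/vonos/

The stem for 'house' ends in [ʃ] in [vonoʃi] but [s] in [vonosa].
If /ʃ/ were underlying and a rule turned it into [s] before the PL suffix, 'moon' would also alternate; but it has [ʃ] in both [vɛfɛʃi] and [vɛfɛʃa].
The alternation reflects palatalization before a front vowel: /k/, /g/ and /s/ become palato-alveolar [tʃ], [dʒ] and [ʃ] before a front vowel. /s/ is underlying.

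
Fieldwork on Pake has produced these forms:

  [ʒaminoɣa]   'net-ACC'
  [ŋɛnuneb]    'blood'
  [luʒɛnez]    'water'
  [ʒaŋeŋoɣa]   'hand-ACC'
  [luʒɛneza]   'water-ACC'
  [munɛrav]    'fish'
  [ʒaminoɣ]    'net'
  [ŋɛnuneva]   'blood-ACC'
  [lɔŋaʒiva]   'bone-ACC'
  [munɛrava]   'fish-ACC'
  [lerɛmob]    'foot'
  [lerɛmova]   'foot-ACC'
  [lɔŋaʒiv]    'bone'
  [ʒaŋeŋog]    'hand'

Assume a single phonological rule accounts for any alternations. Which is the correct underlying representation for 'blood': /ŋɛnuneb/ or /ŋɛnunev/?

/ŋɛnuneb/

The root 'blood' surfaces as [ŋɛnuneb] and [ŋɛnuneva], with a stem-final [b] ~ [v] alternation.
The stem 'fish' ([munɛrav], [munɛrava]) shows [v] unchanged in both environments, so [v] cannot be basic with [b] derived in isolation.
The alternation reflects intervocalic spirantization: voiced stops become fricatives between vowels. /b/ is underlying.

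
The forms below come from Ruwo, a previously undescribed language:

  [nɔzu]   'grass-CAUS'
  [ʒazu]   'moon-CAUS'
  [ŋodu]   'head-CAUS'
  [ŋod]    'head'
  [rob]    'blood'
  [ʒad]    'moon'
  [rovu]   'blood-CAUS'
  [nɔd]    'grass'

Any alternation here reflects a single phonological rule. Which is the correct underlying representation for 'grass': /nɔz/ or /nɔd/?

/nɔz/

The root 'grass' surfaces as [nɔzu] and [nɔd], with a stem-final [z] ~ [d] alternation.
Compare 'head', with invariant [d] in [ŋodu] and [ŋod]: an analysis with underlying /d/ and a rule producing [z] before the CAUS suffix would wrongly predict alternation here too.
So /z/ is underlying, and a rule of word-final hardening — voiced fricatives become stops word-finally — gives [d].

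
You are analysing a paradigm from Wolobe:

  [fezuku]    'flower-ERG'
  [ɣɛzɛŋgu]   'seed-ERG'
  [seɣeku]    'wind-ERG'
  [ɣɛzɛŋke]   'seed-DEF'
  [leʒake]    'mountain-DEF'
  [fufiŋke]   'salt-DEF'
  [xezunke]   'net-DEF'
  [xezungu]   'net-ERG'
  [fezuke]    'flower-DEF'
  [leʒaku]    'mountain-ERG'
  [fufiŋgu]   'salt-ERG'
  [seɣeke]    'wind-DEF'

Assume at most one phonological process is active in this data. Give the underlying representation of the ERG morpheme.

/-gu/

The ERG suffix surfaces as [-gu] and [-ku], depending on the final segment of the stem.
By contrast the DEF suffix keeps its initial [k] throughout — that segment must be underlying.
The ERG suffix is therefore /-gu/ underlyingly, with post-vocalic devoicing: voiced stops become voiceless after a vowel.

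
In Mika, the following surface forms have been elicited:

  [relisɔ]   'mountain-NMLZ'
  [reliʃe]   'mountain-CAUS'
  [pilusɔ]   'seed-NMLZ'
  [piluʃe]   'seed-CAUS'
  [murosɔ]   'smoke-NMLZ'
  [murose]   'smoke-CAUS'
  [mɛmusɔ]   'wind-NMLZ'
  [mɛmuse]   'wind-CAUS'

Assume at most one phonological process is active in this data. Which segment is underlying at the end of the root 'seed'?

/ʃ/

In [pilusɔ] and [piluʃe] the final segment of 'seed' alternates: [s] ~ [ʃ].
The stem 'smoke' ([murosɔ], [murose]) shows [s] unchanged in both environments, so [s] cannot be basic with [ʃ] derived before the CAUS suffix.
The alternation reflects depalatalization: palato-alveolar /ʃ/ becomes [s] when no front vowel follows. /ʃ/ is underlying.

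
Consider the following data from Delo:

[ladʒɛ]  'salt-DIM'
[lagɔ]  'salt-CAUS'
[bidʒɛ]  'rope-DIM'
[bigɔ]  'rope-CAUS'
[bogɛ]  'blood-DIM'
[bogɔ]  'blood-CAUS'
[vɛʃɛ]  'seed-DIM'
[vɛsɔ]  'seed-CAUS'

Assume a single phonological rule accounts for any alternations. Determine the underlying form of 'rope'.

'rope' shows [dʒ] ~ [g] at the end of the stem ([bidʒɛ] vs [bigɔ]).
The stem 'blood' ([bogɛ], [bogɔ]) shows [g] unchanged in both environments, so [g] cannot be basic with [dʒ] derived before the DIM suffix.
The alternation reflects depalatalization: palato-alveolar /dʒ/ and /ʃ/ become [g] and [s] when no front vowel follows. /dʒ/ is underlying.

/bidʒ/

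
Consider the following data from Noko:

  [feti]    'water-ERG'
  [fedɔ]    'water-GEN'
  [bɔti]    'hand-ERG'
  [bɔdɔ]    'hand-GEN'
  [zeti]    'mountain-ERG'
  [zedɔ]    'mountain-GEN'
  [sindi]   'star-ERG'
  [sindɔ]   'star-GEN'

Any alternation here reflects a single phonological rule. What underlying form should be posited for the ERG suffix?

The ERG suffix surfaces as [-di] and [-ti], depending on the final segment of the stem.
The GEN suffix, which begins with [d], is invariant after every stem; so [d] is not altered by any rule here.
The ERG suffix is therefore /-ti/ underlyingly, with post-nasal voicing: voiceless stops become voiced after a nasal.

/-ti/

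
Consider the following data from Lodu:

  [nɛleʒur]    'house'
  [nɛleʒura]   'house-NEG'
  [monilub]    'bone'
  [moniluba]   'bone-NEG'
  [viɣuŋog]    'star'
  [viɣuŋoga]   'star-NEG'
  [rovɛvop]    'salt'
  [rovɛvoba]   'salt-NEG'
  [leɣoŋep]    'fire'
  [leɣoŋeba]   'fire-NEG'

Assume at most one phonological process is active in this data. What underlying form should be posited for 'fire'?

/leɣoŋep/

In [leɣoŋep] and [leɣoŋeba] the final segment of 'fire' alternates: [p] ~ [b].
But 'bone' keeps [b] in both environments ([monilub], [moniluba]), so there is no rule changing /b/ to [p] in isolation.
The underlying segment must be /p/; voiceless stops become voiced between vowels, yielding [b] there.
So 'fire' = /leɣoŋep/.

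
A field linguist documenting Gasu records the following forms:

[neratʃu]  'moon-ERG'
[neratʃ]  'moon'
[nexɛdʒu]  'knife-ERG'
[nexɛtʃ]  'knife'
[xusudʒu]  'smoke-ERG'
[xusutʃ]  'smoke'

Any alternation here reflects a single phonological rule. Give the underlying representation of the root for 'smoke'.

The stem for 'smoke' ends in [dʒ] in [xusudʒu] but [tʃ] in [xusutʃ].
The stem 'moon' ([neratʃu], [neratʃ]) shows [tʃ] unchanged in both environments, so [tʃ] cannot be basic with [dʒ] derived before the ERG suffix.
The underlying segment must be /dʒ/; voiced obstruents become voiceless word-finally, yielding [tʃ] there.

/xusudʒ/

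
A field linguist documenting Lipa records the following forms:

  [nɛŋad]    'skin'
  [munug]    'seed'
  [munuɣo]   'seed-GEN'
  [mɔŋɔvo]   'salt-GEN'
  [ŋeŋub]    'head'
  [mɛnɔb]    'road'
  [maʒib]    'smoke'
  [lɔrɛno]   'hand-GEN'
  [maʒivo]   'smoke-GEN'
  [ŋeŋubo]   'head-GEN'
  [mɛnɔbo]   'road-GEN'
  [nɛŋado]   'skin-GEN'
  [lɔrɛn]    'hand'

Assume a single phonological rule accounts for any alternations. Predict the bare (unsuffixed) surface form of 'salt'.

[mɔŋɔb]

The stem for 'smoke' ends in [b] in [maʒib] but [v] in [maʒivo].
If /b/ were underlying and a rule turned it into [v] before the GEN suffix, 'head' would also alternate; but it has [b] in both [ŋeŋub] and [ŋeŋubo].
Therefore /v/ is basic and [b] is derived by word-final hardening (voiced fricatives become stops word-finally).
The one attested form of 'salt', [mɔŋɔvo], shows underlying /mɔŋɔv/. Applying the same rule word-finally gives [mɔŋɔb].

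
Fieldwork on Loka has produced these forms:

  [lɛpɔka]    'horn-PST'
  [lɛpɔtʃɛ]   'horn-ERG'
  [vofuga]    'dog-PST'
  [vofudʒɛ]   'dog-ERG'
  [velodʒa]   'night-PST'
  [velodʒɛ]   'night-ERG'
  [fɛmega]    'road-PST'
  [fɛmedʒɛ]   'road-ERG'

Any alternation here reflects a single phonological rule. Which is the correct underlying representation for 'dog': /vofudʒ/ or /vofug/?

In [vofuga] and [vofudʒɛ] the final segment of 'dog' alternates: [g] ~ [dʒ].
Compare 'night', with invariant [dʒ] in [velodʒa] and [velodʒɛ]: an analysis with underlying /dʒ/ and a rule producing [g] before the PST suffix would wrongly predict alternation here too.
The alternation reflects palatalization before a front vowel: /k/ and /g/ become palato-alveolar [tʃ] and [dʒ] before a front vowel. /g/ is underlying.

/vofug/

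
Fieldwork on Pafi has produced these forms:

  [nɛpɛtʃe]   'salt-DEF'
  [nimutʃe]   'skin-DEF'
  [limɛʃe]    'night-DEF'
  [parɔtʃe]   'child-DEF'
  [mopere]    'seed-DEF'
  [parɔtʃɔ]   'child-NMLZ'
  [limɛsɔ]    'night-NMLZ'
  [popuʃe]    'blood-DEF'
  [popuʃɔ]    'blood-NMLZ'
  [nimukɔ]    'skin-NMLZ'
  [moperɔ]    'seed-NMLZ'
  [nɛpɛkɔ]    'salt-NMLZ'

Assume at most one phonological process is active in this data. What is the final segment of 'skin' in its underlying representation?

In [nimukɔ] and [nimutʃe] the final segment of 'skin' alternates: [k] ~ [tʃ].
The stem 'child' ([parɔtʃɔ], [parɔtʃe]) shows [tʃ] unchanged in both environments, so [tʃ] cannot be basic with [k] derived before the NMLZ suffix.
The alternation reflects palatalization before a front vowel: /k/ and /s/ become palato-alveolar [tʃ] and [ʃ] before a front vowel. /k/ is underlying.

/k/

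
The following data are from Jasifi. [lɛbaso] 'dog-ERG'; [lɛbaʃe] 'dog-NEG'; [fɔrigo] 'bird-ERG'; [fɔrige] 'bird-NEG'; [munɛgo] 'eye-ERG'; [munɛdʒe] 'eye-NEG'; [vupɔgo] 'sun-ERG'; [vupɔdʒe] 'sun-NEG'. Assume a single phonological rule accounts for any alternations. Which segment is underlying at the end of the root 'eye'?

The stem for 'eye' ends in [g] in [munɛgo] but [dʒ] in [munɛdʒe].
Compare 'bird', with invariant [g] in [fɔrigo] and [fɔrige]: an analysis with underlying /g/ and a rule producing [dʒ] before the NEG suffix would wrongly predict alternation here too.
Therefore /dʒ/ is basic and [g] is derived by depalatalization (palato-alveolar /dʒ/ and /ʃ/ become [g] and [s] when no front vowel follows).

/dʒ/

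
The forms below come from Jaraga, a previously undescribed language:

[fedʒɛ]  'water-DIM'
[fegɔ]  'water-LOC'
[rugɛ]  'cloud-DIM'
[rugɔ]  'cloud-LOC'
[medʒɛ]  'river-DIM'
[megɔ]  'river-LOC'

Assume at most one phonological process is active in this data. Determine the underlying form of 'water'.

/fedʒ/

'water' shows [dʒ] ~ [g] at the end of the stem ([fedʒɛ] vs [fegɔ]).
But 'cloud' keeps [g] in both environments ([rugɛ], [rugɔ]), so there is no rule changing /g/ to [dʒ] before the DIM suffix.
Therefore /dʒ/ is basic and [g] is derived by depalatalization (palato-alveolar /dʒ/ becomes [g] when no front vowel follows).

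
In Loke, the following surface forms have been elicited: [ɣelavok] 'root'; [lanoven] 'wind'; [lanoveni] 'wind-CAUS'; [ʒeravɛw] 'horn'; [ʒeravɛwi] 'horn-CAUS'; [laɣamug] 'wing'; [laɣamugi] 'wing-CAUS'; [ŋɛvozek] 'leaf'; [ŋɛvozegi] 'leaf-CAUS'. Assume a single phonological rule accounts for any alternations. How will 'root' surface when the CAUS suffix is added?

[ɣelavogi]

The root 'leaf' surfaces as [ŋɛvozek] and [ŋɛvozegi], with a stem-final [k] ~ [g] alternation.
But 'wing' keeps [g] in both environments ([laɣamug], [laɣamugi]), so there is no rule changing /g/ to [k] in isolation.
The underlying segment must be /k/; voiceless stops become voiced between vowels, yielding [g] there.
The one attested form of 'root', [ɣelavok], shows underlying /ɣelavok/. Applying the same rule between vowels gives [ɣelavogi].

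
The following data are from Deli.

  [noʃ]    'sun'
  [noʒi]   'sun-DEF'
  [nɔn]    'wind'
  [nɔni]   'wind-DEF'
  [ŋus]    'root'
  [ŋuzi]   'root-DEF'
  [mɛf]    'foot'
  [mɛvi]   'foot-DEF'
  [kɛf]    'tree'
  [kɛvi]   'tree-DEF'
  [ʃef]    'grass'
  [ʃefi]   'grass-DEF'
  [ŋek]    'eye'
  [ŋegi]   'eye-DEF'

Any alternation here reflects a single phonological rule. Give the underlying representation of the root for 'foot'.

/mɛv/

The root 'foot' surfaces as [mɛf] and [mɛvi], with a stem-final [f] ~ [v] alternation.
If /f/ were underlying and a rule turned it into [v] before the DEF suffix, 'grass' would also alternate; but it has [f] in both [ʃef] and [ʃefi].
The alternation reflects word-final obstruent devoicing: voiced obstruents become voiceless word-finally. /v/ is underlying.
Hence 'foot' is /mɛv/ underlyingly.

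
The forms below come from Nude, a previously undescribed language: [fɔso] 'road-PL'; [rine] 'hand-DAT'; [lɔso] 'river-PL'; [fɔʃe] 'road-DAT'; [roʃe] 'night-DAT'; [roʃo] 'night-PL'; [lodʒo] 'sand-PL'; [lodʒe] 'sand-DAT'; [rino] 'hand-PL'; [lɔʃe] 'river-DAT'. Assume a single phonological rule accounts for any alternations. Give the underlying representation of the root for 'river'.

In [lɔso] and [lɔʃe] the final segment of 'river' alternates: [s] ~ [ʃ].
But 'night' keeps [ʃ] in both environments ([roʃo], [roʃe]), so there is no rule changing /ʃ/ to [s] before the PL suffix.
The alternation reflects palatalization before a front vowel: /s/ becomes palato-alveolar [ʃ] before a front vowel. /s/ is underlying.
The underlying form of 'river' is therefore /lɔs/.

/lɔs/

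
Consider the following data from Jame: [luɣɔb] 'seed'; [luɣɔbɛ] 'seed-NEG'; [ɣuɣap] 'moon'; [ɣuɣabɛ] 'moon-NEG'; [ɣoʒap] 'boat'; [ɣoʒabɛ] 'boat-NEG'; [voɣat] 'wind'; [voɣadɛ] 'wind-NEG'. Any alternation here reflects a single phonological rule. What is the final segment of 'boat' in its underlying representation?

/p/

The root 'boat' surfaces as [ɣoʒap] and [ɣoʒabɛ], with a stem-final [p] ~ [b] alternation.
If /b/ were underlying and a rule turned it into [p] in isolation, 'seed' would also alternate; but it has [b] in both [luɣɔb] and [luɣɔbɛ].
The alternation reflects intervocalic voicing: voiceless stops become voiced between vowels. /p/ is underlying.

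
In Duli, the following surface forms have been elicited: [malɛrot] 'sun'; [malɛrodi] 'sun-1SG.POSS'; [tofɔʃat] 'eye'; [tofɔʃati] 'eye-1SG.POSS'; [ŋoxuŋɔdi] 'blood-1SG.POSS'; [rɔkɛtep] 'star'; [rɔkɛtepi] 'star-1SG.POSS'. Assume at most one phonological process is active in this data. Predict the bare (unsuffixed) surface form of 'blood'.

'sun' shows [t] ~ [d] at the end of the stem ([malɛrot] vs [malɛrodi]).
The stem 'eye' ([tofɔʃat], [tofɔʃati]) shows [t] unchanged in both environments, so [t] cannot be basic with [d] derived before the 1SG.POSS suffix.
So /d/ is underlying, and a rule of word-final obstruent devoicing — voiced obstruents become voiceless word-finally — gives [t].
From [ŋoxuŋɔdi] the stem 'blood' is /ŋoxuŋɔd/; word-finally this yields [ŋoxuŋɔt].

[ŋoxuŋɔt]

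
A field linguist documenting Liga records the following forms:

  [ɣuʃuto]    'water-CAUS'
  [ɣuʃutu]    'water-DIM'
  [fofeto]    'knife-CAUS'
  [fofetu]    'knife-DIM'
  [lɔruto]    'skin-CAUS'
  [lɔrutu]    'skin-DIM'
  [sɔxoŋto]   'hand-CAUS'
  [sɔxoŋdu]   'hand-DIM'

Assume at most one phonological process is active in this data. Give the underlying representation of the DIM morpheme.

/-du/

The DIM suffix surfaces as [-du] and [-tu], depending on the final segment of the stem.
The CAUS suffix, which begins with [t], is invariant after every stem; so [t] is not altered by any rule here.
The DIM suffix is therefore /-du/ underlyingly, with post-vocalic devoicing: voiced stops become voiceless after a vowel.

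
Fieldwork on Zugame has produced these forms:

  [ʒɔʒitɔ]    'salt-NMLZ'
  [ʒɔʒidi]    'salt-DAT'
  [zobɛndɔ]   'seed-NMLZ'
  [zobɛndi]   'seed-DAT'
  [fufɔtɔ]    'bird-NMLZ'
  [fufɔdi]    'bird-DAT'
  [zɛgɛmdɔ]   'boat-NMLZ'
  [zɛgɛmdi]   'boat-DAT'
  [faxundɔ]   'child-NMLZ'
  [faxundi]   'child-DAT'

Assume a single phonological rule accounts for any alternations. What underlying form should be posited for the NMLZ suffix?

/-tɔ/

The NMLZ suffix surfaces as [-dɔ] and [-tɔ], depending on the final segment of the stem.
By contrast the DAT suffix keeps its initial [d] throughout — that segment must be underlying.
The NMLZ suffix is therefore /-tɔ/ underlyingly, with post-nasal voicing: voiceless stops become voiced after a nasal.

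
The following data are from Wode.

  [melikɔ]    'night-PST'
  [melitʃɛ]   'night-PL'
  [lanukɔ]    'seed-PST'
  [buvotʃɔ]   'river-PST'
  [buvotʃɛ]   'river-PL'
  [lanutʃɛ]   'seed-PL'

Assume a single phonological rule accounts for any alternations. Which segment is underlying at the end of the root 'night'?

/k/

The stem for 'night' ends in [k] in [melikɔ] but [tʃ] in [melitʃɛ].
The stem 'river' ([buvotʃɔ], [buvotʃɛ]) shows [tʃ] unchanged in both environments, so [tʃ] cannot be basic with [k] derived before the PST suffix.
The alternation reflects palatalization before a front vowel: /k/ becomes palato-alveolar [tʃ] before a front vowel. /k/ is underlying.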